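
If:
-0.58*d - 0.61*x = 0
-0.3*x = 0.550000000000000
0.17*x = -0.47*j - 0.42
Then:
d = 1.93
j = -0.23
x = -1.83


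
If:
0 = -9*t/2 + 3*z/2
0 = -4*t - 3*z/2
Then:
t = 0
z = 0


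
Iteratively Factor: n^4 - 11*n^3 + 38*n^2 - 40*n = (n - 5)*(n^3 - 6*n^2 + 8*n) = (n - 5)*(n - 4)*(n^2 - 2*n) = n*(n - 5)*(n - 4)*(n - 2)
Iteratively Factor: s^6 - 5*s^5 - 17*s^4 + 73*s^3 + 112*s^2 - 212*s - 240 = (s - 4)*(s^5 - s^4 - 21*s^3 - 11*s^2 + 68*s + 60) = (s - 4)*(s - 2)*(s^4 + s^3 - 19*s^2 - 49*s - 30) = (s - 4)*(s - 2)*(s + 3)*(s^3 - 2*s^2 - 13*s - 10) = (s - 4)*(s - 2)*(s + 2)*(s + 3)*(s^2 - 4*s - 5) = (s - 4)*(s - 2)*(s + 1)*(s + 2)*(s + 3)*(s - 5)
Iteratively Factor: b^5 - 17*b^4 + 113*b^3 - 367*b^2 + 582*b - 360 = (b - 3)*(b^4 - 14*b^3 + 71*b^2 - 154*b + 120) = (b - 5)*(b - 3)*(b^3 - 9*b^2 + 26*b - 24) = (b - 5)*(b - 4)*(b - 3)*(b^2 - 5*b + 6) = (b - 5)*(b - 4)*(b - 3)*(b - 2)*(b - 3)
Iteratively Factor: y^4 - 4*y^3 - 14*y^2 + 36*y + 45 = (y + 3)*(y^3 - 7*y^2 + 7*y + 15) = (y + 1)*(y + 3)*(y^2 - 8*y + 15) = (y - 5)*(y + 1)*(y + 3)*(y - 3)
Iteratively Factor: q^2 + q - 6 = (q - 2)*(q + 3)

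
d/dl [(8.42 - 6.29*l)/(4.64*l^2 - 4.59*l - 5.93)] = (29.1856*l^2 - 78.1376*l + 75.9475)/(21.5296*l^4 - 42.5952*l^3 - 33.9623*l^2 + 54.4374*l + 35.1649)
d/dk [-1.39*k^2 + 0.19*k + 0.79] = 0.19 - 2.78*k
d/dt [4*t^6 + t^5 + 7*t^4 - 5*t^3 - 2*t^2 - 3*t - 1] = 24*t^5 + 5*t^4 + 28*t^3 - 15*t^2 - 4*t - 3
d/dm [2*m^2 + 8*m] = 4*m + 8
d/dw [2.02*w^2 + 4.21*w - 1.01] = 4.04*w + 4.21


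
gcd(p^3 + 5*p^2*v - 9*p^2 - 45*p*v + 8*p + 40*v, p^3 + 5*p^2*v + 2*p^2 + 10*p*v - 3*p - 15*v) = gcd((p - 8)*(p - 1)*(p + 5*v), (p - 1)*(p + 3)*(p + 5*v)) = p^2 + 5*p*v - p - 5*v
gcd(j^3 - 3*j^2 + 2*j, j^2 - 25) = 1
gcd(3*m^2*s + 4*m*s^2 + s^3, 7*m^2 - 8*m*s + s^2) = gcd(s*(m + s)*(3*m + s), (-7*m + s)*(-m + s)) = 1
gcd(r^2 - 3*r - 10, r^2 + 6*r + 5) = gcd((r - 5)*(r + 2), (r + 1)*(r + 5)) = 1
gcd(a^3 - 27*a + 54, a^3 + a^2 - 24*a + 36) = a^2 + 3*a - 18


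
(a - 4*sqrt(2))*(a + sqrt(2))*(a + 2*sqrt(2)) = a^3 - sqrt(2)*a^2 - 20*a - 16*sqrt(2)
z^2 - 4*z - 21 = (z - 7)*(z + 3)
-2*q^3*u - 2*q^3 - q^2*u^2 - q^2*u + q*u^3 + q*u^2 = (-2*q + u)*(q + u)*(q*u + q)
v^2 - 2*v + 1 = (v - 1)^2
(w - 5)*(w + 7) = w^2 + 2*w - 35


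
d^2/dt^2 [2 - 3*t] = 0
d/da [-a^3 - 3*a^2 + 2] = 3*a*(-a - 2)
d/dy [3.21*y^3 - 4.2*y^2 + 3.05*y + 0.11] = 9.63*y^2 - 8.4*y + 3.05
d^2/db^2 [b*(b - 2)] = 2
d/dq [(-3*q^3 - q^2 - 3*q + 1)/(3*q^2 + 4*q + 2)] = (-9*q^4 - 24*q^3 - 13*q^2 - 10*q - 10)/(9*q^4 + 24*q^3 + 28*q^2 + 16*q + 4)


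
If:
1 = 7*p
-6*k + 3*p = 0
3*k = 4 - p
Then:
No Solution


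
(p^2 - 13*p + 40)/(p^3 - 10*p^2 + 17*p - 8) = (p - 5)/(p^2 - 2*p + 1)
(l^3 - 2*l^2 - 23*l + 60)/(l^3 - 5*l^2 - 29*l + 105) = (l - 4)/(l - 7)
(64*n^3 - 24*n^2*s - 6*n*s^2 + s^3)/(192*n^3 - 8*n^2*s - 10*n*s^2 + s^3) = (-2*n + s)/(-6*n + s)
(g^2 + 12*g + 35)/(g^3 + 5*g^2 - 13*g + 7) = (g + 5)/(g^2 - 2*g + 1)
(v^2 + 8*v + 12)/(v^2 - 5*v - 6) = (v^2 + 8*v + 12)/(v^2 - 5*v - 6)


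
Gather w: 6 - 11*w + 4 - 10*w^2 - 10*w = -10*w^2 - 21*w + 10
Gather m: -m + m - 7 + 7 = 0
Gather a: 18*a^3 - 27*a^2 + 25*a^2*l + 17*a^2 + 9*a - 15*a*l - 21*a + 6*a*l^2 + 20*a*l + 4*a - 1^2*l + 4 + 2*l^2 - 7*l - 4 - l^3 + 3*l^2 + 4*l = 18*a^3 + a^2*(25*l - 10) + a*(6*l^2 + 5*l - 8) - l^3 + 5*l^2 - 4*l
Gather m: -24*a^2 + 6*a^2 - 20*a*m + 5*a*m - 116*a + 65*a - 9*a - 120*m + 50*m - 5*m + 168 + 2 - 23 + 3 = -18*a^2 - 60*a + m*(-15*a - 75) + 150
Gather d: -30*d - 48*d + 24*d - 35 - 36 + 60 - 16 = -54*d - 27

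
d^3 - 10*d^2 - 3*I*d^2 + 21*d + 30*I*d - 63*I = (d - 7)*(d - 3)*(d - 3*I)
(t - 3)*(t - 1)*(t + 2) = t^3 - 2*t^2 - 5*t + 6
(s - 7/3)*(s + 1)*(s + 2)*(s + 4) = s^4 + 14*s^3/3 - 7*s^2/3 - 74*s/3 - 56/3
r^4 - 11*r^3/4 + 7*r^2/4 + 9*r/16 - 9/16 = (r - 3/2)*(r - 1)*(r - 3/4)*(r + 1/2)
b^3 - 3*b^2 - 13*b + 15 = (b - 5)*(b - 1)*(b + 3)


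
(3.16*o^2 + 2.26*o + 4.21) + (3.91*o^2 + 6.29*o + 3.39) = 7.07*o^2 + 8.55*o + 7.6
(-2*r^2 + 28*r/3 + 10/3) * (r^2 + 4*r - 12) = -2*r^4 + 4*r^3/3 + 194*r^2/3 - 296*r/3 - 40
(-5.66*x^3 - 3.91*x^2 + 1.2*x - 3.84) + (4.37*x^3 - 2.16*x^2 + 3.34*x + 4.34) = -1.29*x^3 - 6.07*x^2 + 4.54*x + 0.5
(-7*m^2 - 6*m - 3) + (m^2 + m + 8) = -6*m^2 - 5*m + 5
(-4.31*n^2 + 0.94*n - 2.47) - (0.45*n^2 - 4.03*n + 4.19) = -4.76*n^2 + 4.97*n - 6.66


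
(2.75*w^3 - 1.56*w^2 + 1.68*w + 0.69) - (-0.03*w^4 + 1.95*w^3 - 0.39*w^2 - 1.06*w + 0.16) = 0.03*w^4 + 0.8*w^3 - 1.17*w^2 + 2.74*w + 0.53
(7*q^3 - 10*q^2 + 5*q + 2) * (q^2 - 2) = 7*q^5 - 10*q^4 - 9*q^3 + 22*q^2 - 10*q - 4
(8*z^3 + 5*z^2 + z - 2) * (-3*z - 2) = -24*z^4 - 31*z^3 - 13*z^2 + 4*z + 4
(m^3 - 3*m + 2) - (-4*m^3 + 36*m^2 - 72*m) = 5*m^3 - 36*m^2 + 69*m + 2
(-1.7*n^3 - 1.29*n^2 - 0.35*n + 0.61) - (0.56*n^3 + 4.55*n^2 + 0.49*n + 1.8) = -2.26*n^3 - 5.84*n^2 - 0.84*n - 1.19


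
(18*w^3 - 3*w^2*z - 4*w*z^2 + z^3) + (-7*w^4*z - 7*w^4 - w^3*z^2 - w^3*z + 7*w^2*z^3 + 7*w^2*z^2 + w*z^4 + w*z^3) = -7*w^4*z - 7*w^4 - w^3*z^2 - w^3*z + 18*w^3 + 7*w^2*z^3 + 7*w^2*z^2 - 3*w^2*z + w*z^4 + w*z^3 - 4*w*z^2 + z^3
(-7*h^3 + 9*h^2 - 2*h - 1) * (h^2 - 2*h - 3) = -7*h^5 + 23*h^4 + h^3 - 24*h^2 + 8*h + 3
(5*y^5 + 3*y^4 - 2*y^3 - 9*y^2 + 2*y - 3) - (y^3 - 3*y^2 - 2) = 5*y^5 + 3*y^4 - 3*y^3 - 6*y^2 + 2*y - 1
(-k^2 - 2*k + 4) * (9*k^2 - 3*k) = -9*k^4 - 15*k^3 + 42*k^2 - 12*k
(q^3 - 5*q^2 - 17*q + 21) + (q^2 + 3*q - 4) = q^3 - 4*q^2 - 14*q + 17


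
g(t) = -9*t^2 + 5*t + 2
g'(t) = 5 - 18*t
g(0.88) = -0.57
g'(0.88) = -10.84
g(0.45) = 2.43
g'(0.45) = -3.10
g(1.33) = -7.27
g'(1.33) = -18.94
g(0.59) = 1.82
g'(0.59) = -5.62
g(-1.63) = -30.06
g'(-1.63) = 34.34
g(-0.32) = -0.52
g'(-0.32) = 10.76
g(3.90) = -115.39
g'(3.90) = -65.20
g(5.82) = -273.75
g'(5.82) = -99.76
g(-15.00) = -2098.00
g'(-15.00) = 275.00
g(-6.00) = -352.00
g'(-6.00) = 113.00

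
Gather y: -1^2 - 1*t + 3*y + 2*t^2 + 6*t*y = 2*t^2 - t + y*(6*t + 3) - 1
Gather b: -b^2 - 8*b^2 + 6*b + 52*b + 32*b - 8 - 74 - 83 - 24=-9*b^2 + 90*b - 189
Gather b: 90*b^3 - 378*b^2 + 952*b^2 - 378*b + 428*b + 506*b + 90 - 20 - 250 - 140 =90*b^3 + 574*b^2 + 556*b - 320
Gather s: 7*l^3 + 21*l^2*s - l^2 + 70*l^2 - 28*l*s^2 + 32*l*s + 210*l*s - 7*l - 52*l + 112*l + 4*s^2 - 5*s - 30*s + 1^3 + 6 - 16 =7*l^3 + 69*l^2 + 53*l + s^2*(4 - 28*l) + s*(21*l^2 + 242*l - 35) - 9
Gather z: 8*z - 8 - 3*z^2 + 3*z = -3*z^2 + 11*z - 8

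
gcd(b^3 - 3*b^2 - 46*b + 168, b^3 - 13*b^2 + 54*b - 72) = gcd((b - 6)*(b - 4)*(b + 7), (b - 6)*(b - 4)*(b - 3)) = b^2 - 10*b + 24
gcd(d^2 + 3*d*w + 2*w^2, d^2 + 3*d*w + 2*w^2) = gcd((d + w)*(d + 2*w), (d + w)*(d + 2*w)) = d^2 + 3*d*w + 2*w^2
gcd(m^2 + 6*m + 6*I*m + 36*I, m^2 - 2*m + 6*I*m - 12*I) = m + 6*I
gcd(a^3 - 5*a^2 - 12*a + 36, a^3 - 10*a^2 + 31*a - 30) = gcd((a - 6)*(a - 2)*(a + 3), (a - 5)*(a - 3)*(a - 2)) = a - 2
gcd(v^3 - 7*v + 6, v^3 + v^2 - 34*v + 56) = v - 2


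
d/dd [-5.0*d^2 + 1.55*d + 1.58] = 1.55 - 10.0*d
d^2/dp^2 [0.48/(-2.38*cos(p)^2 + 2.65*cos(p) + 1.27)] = (-10.875648*(1 - cos(p)^2)^2 + 9.08208*cos(p)^3 - 14.612016*cos(p)^2 - 16.54872*cos(p) + 20.518944)/(-2.38*cos(p)^2 + 2.65*cos(p) + 1.27)^3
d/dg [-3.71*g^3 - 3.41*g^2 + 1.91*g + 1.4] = -11.13*g^2 - 6.82*g + 1.91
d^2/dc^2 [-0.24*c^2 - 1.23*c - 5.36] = -0.480000000000000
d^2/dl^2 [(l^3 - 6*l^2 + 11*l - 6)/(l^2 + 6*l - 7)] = 180/(l^3 + 21*l^2 + 147*l + 343)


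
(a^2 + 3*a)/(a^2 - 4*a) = (a + 3)/(a - 4)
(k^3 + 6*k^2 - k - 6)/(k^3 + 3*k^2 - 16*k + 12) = (k + 1)/(k - 2)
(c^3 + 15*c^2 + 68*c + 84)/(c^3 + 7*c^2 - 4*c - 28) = (c + 6)/(c - 2)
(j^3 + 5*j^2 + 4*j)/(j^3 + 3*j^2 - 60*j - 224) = j*(j + 1)/(j^2 - j - 56)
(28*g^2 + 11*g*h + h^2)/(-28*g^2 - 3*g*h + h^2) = (-7*g - h)/(7*g - h)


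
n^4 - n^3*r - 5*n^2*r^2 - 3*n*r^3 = n*(n - 3*r)*(n + r)^2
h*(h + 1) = h^2 + h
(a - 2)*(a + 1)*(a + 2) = a^3 + a^2 - 4*a - 4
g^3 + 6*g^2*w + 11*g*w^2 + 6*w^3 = (g + w)*(g + 2*w)*(g + 3*w)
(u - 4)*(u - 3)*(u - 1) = u^3 - 8*u^2 + 19*u - 12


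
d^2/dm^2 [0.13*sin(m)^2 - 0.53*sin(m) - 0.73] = 0.53*sin(m) + 0.26*cos(2*m)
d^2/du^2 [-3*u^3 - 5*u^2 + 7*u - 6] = -18*u - 10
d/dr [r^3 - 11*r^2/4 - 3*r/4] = 3*r^2 - 11*r/2 - 3/4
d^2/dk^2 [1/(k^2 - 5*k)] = 2*(-k*(k - 5) + (2*k - 5)^2)/(k^3*(k - 5)^3)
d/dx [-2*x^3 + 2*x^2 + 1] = 2*x*(2 - 3*x)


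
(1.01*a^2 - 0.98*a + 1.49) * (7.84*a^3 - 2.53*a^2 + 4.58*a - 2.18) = 7.9184*a^5 - 10.2385*a^4 + 18.7868*a^3 - 10.4599*a^2 + 8.9606*a - 3.2482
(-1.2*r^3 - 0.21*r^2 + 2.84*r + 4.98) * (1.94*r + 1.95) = -2.328*r^4 - 2.7474*r^3 + 5.1001*r^2 + 15.1992*r + 9.711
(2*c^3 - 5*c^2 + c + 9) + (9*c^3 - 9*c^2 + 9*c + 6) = 11*c^3 - 14*c^2 + 10*c + 15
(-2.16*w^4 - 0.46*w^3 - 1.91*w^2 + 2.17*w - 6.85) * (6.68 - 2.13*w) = 4.6008*w^5 - 13.449*w^4 + 0.9955*w^3 - 17.3809*w^2 + 29.0861*w - 45.758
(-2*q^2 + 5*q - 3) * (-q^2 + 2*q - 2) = 2*q^4 - 9*q^3 + 17*q^2 - 16*q + 6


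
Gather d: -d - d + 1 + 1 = 2 - 2*d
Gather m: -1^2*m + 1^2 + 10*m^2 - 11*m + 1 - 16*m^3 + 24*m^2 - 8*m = -16*m^3 + 34*m^2 - 20*m + 2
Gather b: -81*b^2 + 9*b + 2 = -81*b^2 + 9*b + 2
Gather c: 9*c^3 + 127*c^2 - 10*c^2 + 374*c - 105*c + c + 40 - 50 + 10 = 9*c^3 + 117*c^2 + 270*c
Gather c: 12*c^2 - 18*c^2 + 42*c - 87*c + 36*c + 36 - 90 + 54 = -6*c^2 - 9*c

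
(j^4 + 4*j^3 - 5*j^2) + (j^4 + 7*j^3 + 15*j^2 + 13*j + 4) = 2*j^4 + 11*j^3 + 10*j^2 + 13*j + 4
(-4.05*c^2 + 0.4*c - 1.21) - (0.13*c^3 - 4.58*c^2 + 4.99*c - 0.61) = -0.13*c^3 + 0.53*c^2 - 4.59*c - 0.6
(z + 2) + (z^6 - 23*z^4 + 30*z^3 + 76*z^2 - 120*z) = z^6 - 23*z^4 + 30*z^3 + 76*z^2 - 119*z + 2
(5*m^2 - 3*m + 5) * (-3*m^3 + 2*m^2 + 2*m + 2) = -15*m^5 + 19*m^4 - 11*m^3 + 14*m^2 + 4*m + 10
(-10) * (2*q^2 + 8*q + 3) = -20*q^2 - 80*q - 30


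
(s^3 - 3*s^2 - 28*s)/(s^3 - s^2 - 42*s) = (s + 4)/(s + 6)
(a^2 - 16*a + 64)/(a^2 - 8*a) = (a - 8)/a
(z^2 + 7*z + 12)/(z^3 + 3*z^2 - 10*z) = (z^2 + 7*z + 12)/(z*(z^2 + 3*z - 10))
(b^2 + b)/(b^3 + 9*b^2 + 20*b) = (b + 1)/(b^2 + 9*b + 20)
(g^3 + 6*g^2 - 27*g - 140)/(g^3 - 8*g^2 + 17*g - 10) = (g^2 + 11*g + 28)/(g^2 - 3*g + 2)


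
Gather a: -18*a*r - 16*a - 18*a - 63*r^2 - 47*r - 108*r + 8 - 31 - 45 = a*(-18*r - 34) - 63*r^2 - 155*r - 68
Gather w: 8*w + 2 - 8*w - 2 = 0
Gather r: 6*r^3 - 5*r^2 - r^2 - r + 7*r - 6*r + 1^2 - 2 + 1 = 6*r^3 - 6*r^2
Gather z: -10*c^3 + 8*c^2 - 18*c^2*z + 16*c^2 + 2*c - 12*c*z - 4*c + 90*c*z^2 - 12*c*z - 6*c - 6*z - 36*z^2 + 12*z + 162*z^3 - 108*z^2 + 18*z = -10*c^3 + 24*c^2 - 8*c + 162*z^3 + z^2*(90*c - 144) + z*(-18*c^2 - 24*c + 24)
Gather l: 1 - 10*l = 1 - 10*l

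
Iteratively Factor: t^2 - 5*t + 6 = (t - 2)*(t - 3)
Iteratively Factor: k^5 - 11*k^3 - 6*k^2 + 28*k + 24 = (k + 2)*(k^4 - 2*k^3 - 7*k^2 + 8*k + 12) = (k + 1)*(k + 2)*(k^3 - 3*k^2 - 4*k + 12) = (k - 2)*(k + 1)*(k + 2)*(k^2 - k - 6) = (k - 3)*(k - 2)*(k + 1)*(k + 2)*(k + 2)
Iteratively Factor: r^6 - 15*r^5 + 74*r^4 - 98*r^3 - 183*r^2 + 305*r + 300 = (r - 5)*(r^5 - 10*r^4 + 24*r^3 + 22*r^2 - 73*r - 60) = (r - 5)*(r - 4)*(r^4 - 6*r^3 + 22*r + 15) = (r - 5)*(r - 4)*(r - 3)*(r^3 - 3*r^2 - 9*r - 5) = (r - 5)*(r - 4)*(r - 3)*(r + 1)*(r^2 - 4*r - 5) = (r - 5)^2*(r - 4)*(r - 3)*(r + 1)*(r + 1)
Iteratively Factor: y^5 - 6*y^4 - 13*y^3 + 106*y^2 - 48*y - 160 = (y - 2)*(y^4 - 4*y^3 - 21*y^2 + 64*y + 80) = (y - 4)*(y - 2)*(y^3 - 21*y - 20) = (y - 5)*(y - 4)*(y - 2)*(y^2 + 5*y + 4) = (y - 5)*(y - 4)*(y - 2)*(y + 4)*(y + 1)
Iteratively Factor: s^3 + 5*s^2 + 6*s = (s + 3)*(s^2 + 2*s) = s*(s + 3)*(s + 2)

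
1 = 1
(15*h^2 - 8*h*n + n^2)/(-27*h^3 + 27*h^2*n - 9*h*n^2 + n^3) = (-5*h + n)/(9*h^2 - 6*h*n + n^2)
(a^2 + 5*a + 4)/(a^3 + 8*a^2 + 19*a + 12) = 1/(a + 3)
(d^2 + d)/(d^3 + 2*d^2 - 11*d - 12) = d/(d^2 + d - 12)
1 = 1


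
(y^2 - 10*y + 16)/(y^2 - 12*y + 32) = (y - 2)/(y - 4)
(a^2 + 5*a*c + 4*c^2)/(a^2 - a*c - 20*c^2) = (a + c)/(a - 5*c)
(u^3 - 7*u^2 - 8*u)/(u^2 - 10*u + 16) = u*(u + 1)/(u - 2)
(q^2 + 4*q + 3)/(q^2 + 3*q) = (q + 1)/q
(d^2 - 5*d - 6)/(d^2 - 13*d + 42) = (d + 1)/(d - 7)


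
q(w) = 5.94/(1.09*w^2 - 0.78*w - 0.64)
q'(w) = 5.94*(0.78 - 2.18*w)/(1.09*w^2 - 0.78*w - 0.64)^2 = (4.6332 - 12.9492*w)/(-1.09*w^2 + 0.78*w + 0.64)^2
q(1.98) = 2.84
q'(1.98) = -4.81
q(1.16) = -76.06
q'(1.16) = -1703.21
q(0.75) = -9.71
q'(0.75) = -13.57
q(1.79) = 4.08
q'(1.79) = -8.75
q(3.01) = 0.86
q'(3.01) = -0.72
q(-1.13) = 3.64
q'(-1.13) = 7.22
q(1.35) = 20.24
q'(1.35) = -149.13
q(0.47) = -7.76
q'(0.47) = -2.48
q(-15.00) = 0.02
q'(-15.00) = 0.00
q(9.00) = 0.07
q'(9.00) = -0.02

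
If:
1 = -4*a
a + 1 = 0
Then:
No Solution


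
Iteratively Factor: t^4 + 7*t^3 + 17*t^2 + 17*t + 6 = (t + 1)*(t^3 + 6*t^2 + 11*t + 6) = (t + 1)*(t + 3)*(t^2 + 3*t + 2) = (t + 1)*(t + 2)*(t + 3)*(t + 1)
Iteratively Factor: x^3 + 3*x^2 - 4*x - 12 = (x + 2)*(x^2 + x - 6) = (x - 2)*(x + 2)*(x + 3)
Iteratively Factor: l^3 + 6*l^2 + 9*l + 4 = (l + 4)*(l^2 + 2*l + 1) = (l + 1)*(l + 4)*(l + 1)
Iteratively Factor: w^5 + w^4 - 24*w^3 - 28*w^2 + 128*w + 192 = (w - 3)*(w^4 + 4*w^3 - 12*w^2 - 64*w - 64) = (w - 3)*(w + 2)*(w^3 + 2*w^2 - 16*w - 32) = (w - 3)*(w + 2)^2*(w^2 - 16) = (w - 3)*(w + 2)^2*(w + 4)*(w - 4)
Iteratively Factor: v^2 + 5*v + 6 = (v + 3)*(v + 2)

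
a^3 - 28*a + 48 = (a - 4)*(a - 2)*(a + 6)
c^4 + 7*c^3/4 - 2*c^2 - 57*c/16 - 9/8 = (c - 3/2)*(c + 1/2)*(c + 3/4)*(c + 2)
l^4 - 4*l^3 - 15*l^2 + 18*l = l*(l - 6)*(l - 1)*(l + 3)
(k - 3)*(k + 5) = k^2 + 2*k - 15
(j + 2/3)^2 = j^2 + 4*j/3 + 4/9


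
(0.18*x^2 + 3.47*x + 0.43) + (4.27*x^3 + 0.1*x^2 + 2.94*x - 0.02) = 4.27*x^3 + 0.28*x^2 + 6.41*x + 0.41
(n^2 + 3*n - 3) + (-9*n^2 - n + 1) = -8*n^2 + 2*n - 2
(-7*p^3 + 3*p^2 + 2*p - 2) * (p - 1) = -7*p^4 + 10*p^3 - p^2 - 4*p + 2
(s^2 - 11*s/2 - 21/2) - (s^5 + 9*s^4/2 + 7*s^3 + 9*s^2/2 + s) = -s^5 - 9*s^4/2 - 7*s^3 - 7*s^2/2 - 13*s/2 - 21/2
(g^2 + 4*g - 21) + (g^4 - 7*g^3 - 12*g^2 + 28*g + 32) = g^4 - 7*g^3 - 11*g^2 + 32*g + 11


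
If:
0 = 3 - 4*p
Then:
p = 3/4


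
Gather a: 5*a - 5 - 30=5*a - 35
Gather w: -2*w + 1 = 1 - 2*w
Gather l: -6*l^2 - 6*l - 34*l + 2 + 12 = -6*l^2 - 40*l + 14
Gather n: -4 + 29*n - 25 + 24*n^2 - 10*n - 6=24*n^2 + 19*n - 35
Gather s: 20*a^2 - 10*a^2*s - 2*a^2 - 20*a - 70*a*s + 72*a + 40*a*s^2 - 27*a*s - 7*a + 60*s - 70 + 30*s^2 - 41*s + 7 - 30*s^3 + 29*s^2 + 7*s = 18*a^2 + 45*a - 30*s^3 + s^2*(40*a + 59) + s*(-10*a^2 - 97*a + 26) - 63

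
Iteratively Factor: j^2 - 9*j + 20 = (j - 5)*(j - 4)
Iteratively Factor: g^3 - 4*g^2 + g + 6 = (g - 2)*(g^2 - 2*g - 3) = (g - 3)*(g - 2)*(g + 1)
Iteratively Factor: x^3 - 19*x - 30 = (x + 3)*(x^2 - 3*x - 10) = (x - 5)*(x + 3)*(x + 2)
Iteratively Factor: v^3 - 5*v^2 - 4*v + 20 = (v - 2)*(v^2 - 3*v - 10) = (v - 2)*(v + 2)*(v - 5)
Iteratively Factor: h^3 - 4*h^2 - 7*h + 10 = (h + 2)*(h^2 - 6*h + 5) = (h - 1)*(h + 2)*(h - 5)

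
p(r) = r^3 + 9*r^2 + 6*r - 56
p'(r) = 3*r^2 + 18*r + 6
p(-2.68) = -26.69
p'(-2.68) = -20.69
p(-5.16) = 15.28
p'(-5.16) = -7.00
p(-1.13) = -52.73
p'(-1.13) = -10.51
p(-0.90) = -54.84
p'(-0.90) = -7.77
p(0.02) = -55.88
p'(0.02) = 6.36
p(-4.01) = 0.18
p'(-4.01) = -17.94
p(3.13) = 81.62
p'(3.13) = 91.73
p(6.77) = 707.40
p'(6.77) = 265.36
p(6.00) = 520.00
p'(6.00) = 222.00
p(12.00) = 3040.00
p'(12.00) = 654.00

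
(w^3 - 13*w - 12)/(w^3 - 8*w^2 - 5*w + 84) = (w + 1)/(w - 7)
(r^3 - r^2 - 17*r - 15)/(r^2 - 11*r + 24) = (r^3 - r^2 - 17*r - 15)/(r^2 - 11*r + 24)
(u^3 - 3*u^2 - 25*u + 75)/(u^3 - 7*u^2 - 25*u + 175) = (u - 3)/(u - 7)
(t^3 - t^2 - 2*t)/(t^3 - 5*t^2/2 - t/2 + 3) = 2*t/(2*t - 3)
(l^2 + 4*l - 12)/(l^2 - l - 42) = (l - 2)/(l - 7)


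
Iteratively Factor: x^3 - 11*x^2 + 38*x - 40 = (x - 4)*(x^2 - 7*x + 10) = (x - 5)*(x - 4)*(x - 2)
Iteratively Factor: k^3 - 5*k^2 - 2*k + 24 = (k - 4)*(k^2 - k - 6) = (k - 4)*(k + 2)*(k - 3)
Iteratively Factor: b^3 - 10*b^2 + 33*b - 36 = (b - 4)*(b^2 - 6*b + 9) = (b - 4)*(b - 3)*(b - 3)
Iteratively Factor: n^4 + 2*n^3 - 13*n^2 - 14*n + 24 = (n + 4)*(n^3 - 2*n^2 - 5*n + 6) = (n + 2)*(n + 4)*(n^2 - 4*n + 3) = (n - 3)*(n + 2)*(n + 4)*(n - 1)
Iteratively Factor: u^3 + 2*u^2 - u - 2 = (u - 1)*(u^2 + 3*u + 2) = (u - 1)*(u + 2)*(u + 1)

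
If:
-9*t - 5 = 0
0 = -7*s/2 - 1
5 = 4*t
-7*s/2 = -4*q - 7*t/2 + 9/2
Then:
No Solution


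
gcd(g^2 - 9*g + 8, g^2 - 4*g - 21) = 1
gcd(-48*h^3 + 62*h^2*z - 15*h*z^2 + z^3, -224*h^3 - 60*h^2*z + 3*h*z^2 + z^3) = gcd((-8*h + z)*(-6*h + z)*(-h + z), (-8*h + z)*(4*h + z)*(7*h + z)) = -8*h + z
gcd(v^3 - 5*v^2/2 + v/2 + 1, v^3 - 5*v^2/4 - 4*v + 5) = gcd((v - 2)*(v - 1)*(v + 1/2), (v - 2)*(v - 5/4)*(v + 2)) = v - 2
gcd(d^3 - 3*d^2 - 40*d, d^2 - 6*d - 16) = d - 8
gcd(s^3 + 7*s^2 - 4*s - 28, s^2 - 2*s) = s - 2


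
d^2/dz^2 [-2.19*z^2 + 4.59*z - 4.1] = -4.38000000000000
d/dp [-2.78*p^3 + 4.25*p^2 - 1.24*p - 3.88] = -8.34*p^2 + 8.5*p - 1.24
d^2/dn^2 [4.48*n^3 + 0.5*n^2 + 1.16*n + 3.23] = 26.88*n + 1.0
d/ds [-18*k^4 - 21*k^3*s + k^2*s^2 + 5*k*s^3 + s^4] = -21*k^3 + 2*k^2*s + 15*k*s^2 + 4*s^3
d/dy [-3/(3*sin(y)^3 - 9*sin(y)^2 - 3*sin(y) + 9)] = (3*sin(y)^2 - 6*sin(y) - 1)/((sin(y) - 3)^2*cos(y)^3)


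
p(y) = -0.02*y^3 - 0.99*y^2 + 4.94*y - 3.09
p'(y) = -0.06*y^2 - 1.98*y + 4.94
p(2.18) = 2.77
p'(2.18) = 0.34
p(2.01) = 2.68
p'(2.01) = 0.72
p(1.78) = 2.45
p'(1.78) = 1.23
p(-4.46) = -43.04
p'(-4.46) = 12.58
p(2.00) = 2.67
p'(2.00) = 0.74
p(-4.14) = -39.09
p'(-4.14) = 12.11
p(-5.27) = -53.69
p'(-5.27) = 13.71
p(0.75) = 0.05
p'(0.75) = 3.42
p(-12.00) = -170.37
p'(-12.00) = 20.06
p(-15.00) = -232.44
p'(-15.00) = 21.14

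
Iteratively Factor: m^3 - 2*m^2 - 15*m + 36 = (m - 3)*(m^2 + m - 12) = (m - 3)^2*(m + 4)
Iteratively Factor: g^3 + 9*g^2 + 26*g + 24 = (g + 4)*(g^2 + 5*g + 6) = (g + 3)*(g + 4)*(g + 2)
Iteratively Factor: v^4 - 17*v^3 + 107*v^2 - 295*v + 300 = (v - 5)*(v^3 - 12*v^2 + 47*v - 60) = (v - 5)*(v - 4)*(v^2 - 8*v + 15) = (v - 5)^2*(v - 4)*(v - 3)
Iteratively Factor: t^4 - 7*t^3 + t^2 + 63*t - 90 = (t - 2)*(t^3 - 5*t^2 - 9*t + 45) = (t - 5)*(t - 2)*(t^2 - 9) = (t - 5)*(t - 3)*(t - 2)*(t + 3)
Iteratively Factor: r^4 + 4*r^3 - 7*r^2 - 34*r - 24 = (r - 3)*(r^3 + 7*r^2 + 14*r + 8) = (r - 3)*(r + 2)*(r^2 + 5*r + 4) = (r - 3)*(r + 1)*(r + 2)*(r + 4)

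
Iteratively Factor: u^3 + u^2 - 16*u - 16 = (u - 4)*(u^2 + 5*u + 4) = (u - 4)*(u + 4)*(u + 1)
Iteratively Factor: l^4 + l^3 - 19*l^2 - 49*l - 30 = (l - 5)*(l^3 + 6*l^2 + 11*l + 6) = (l - 5)*(l + 3)*(l^2 + 3*l + 2) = (l - 5)*(l + 1)*(l + 3)*(l + 2)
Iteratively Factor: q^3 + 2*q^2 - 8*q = (q + 4)*(q^2 - 2*q) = (q - 2)*(q + 4)*(q)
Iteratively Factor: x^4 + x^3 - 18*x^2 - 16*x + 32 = (x - 1)*(x^3 + 2*x^2 - 16*x - 32) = (x - 1)*(x + 4)*(x^2 - 2*x - 8) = (x - 4)*(x - 1)*(x + 4)*(x + 2)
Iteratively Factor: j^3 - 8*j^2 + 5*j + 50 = (j + 2)*(j^2 - 10*j + 25) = (j - 5)*(j + 2)*(j - 5)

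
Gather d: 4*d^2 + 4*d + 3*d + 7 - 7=4*d^2 + 7*d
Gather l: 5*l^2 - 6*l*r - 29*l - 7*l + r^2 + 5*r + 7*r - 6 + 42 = 5*l^2 + l*(-6*r - 36) + r^2 + 12*r + 36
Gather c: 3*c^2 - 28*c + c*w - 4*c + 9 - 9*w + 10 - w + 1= 3*c^2 + c*(w - 32) - 10*w + 20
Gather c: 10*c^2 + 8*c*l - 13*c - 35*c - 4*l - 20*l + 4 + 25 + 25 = 10*c^2 + c*(8*l - 48) - 24*l + 54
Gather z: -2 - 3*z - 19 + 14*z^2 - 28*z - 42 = 14*z^2 - 31*z - 63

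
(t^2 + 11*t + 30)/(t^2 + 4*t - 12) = (t + 5)/(t - 2)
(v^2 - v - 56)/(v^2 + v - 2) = (v^2 - v - 56)/(v^2 + v - 2)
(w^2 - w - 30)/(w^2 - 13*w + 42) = (w + 5)/(w - 7)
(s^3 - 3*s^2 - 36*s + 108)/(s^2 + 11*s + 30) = (s^2 - 9*s + 18)/(s + 5)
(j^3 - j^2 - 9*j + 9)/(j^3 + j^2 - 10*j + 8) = (j^2 - 9)/(j^2 + 2*j - 8)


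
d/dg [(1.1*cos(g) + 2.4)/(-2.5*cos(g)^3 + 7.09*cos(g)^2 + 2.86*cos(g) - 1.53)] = (-5.5*cos(g)^3 - 10.201*cos(g)^2 + 34.032*cos(g) + 8.547)*sin(g)/(6.25*cos(g)^6 - 35.45*cos(g)^5 + 35.9681*cos(g)^4 + 48.2048*cos(g)^3 - 13.5158*cos(g)^2 - 8.7516*cos(g) + 2.3409)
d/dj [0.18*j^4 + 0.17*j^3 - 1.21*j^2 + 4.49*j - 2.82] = 0.72*j^3 + 0.51*j^2 - 2.42*j + 4.49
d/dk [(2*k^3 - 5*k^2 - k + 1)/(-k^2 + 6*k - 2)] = (-2*k^4 + 24*k^3 - 43*k^2 + 22*k - 4)/(k^4 - 12*k^3 + 40*k^2 - 24*k + 4)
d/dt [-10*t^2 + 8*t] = 8 - 20*t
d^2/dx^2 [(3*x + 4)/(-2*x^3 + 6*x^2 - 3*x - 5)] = 6*(-12*x^5 + 4*x^4 + 98*x^3 - 108*x^2 + 22*x - 37)/(8*x^9 - 72*x^8 + 252*x^7 - 372*x^6 + 18*x^5 + 558*x^4 - 363*x^3 - 315*x^2 + 225*x + 125)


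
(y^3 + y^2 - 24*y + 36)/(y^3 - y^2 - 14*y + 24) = (y + 6)/(y + 4)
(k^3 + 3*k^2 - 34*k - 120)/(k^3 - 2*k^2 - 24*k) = (k + 5)/k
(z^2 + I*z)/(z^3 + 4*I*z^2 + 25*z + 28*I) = z/(z^2 + 3*I*z + 28)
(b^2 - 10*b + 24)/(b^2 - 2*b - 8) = (b - 6)/(b + 2)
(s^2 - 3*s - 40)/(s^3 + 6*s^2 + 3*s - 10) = (s - 8)/(s^2 + s - 2)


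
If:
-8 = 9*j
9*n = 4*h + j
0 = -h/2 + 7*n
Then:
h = 112/423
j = -8/9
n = 8/423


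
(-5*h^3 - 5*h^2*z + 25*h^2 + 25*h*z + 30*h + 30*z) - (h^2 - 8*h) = -5*h^3 - 5*h^2*z + 24*h^2 + 25*h*z + 38*h + 30*z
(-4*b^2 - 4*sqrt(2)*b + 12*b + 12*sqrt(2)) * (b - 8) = -4*b^3 - 4*sqrt(2)*b^2 + 44*b^2 - 96*b + 44*sqrt(2)*b - 96*sqrt(2)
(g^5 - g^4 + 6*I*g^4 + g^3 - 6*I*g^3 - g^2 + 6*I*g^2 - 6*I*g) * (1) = g^5 - g^4 + 6*I*g^4 + g^3 - 6*I*g^3 - g^2 + 6*I*g^2 - 6*I*g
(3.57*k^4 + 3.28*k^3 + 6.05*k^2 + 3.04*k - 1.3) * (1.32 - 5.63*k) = -20.0991*k^5 - 13.754*k^4 - 29.7319*k^3 - 9.1292*k^2 + 11.3318*k - 1.716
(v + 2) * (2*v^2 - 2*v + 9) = 2*v^3 + 2*v^2 + 5*v + 18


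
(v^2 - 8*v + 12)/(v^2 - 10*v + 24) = (v - 2)/(v - 4)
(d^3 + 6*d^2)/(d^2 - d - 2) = d^2*(d + 6)/(d^2 - d - 2)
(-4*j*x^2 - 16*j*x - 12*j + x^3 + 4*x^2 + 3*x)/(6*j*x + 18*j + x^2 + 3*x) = (-4*j*x - 4*j + x^2 + x)/(6*j + x)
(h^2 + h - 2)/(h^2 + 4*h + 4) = (h - 1)/(h + 2)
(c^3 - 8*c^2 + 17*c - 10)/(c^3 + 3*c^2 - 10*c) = (c^2 - 6*c + 5)/(c*(c + 5))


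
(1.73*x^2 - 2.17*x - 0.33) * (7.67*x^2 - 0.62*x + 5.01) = 13.2691*x^4 - 17.7165*x^3 + 7.4816*x^2 - 10.6671*x - 1.6533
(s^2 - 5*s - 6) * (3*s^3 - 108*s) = 3*s^5 - 15*s^4 - 126*s^3 + 540*s^2 + 648*s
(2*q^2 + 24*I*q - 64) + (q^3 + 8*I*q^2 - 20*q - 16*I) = q^3 + 2*q^2 + 8*I*q^2 - 20*q + 24*I*q - 64 - 16*I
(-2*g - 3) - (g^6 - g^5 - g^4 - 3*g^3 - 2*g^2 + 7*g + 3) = -g^6 + g^5 + g^4 + 3*g^3 + 2*g^2 - 9*g - 6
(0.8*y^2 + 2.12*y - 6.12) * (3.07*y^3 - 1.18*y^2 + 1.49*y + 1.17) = 2.456*y^5 + 5.5644*y^4 - 20.098*y^3 + 11.3164*y^2 - 6.6384*y - 7.1604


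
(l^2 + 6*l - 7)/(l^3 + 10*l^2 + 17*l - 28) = 1/(l + 4)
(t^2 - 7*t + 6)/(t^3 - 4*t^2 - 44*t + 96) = (t^2 - 7*t + 6)/(t^3 - 4*t^2 - 44*t + 96)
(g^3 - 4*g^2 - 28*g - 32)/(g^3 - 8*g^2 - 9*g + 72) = (g^2 + 4*g + 4)/(g^2 - 9)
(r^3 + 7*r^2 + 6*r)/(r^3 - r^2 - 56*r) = (r^2 + 7*r + 6)/(r^2 - r - 56)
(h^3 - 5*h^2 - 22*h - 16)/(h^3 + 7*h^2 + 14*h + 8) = (h - 8)/(h + 4)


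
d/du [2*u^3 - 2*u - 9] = 6*u^2 - 2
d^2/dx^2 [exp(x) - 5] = exp(x)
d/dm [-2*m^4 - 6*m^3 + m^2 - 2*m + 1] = -8*m^3 - 18*m^2 + 2*m - 2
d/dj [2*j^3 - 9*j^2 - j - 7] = 6*j^2 - 18*j - 1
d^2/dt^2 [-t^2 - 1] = -2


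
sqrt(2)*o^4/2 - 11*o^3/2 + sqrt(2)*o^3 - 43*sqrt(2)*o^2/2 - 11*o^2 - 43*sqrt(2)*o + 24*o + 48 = (o - 8*sqrt(2))*(o - sqrt(2)/2)*(o + 3*sqrt(2))*(sqrt(2)*o/2 + sqrt(2))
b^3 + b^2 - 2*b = b*(b - 1)*(b + 2)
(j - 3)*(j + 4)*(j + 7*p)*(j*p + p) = j^4*p + 7*j^3*p^2 + 2*j^3*p + 14*j^2*p^2 - 11*j^2*p - 77*j*p^2 - 12*j*p - 84*p^2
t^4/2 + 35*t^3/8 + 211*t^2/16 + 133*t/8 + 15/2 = (t/2 + 1)*(t + 5/4)*(t + 3/2)*(t + 4)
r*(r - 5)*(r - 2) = r^3 - 7*r^2 + 10*r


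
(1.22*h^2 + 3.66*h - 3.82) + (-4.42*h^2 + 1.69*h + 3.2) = -3.2*h^2 + 5.35*h - 0.62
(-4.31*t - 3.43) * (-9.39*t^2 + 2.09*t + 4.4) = 40.4709*t^3 + 23.1998*t^2 - 26.1327*t - 15.092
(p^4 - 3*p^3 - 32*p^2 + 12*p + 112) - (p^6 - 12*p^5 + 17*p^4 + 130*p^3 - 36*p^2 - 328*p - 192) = -p^6 + 12*p^5 - 16*p^4 - 133*p^3 + 4*p^2 + 340*p + 304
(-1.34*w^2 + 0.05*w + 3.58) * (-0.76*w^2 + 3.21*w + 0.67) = 1.0184*w^4 - 4.3394*w^3 - 3.4581*w^2 + 11.5253*w + 2.3986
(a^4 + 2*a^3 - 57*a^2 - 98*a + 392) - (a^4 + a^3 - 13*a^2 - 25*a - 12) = a^3 - 44*a^2 - 73*a + 404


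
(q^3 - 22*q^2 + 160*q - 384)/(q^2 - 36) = (q^2 - 16*q + 64)/(q + 6)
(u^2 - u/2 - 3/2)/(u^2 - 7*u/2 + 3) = (u + 1)/(u - 2)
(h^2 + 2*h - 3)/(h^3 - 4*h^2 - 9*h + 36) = (h - 1)/(h^2 - 7*h + 12)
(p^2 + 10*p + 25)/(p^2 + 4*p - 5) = (p + 5)/(p - 1)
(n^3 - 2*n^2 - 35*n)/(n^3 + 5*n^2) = (n - 7)/n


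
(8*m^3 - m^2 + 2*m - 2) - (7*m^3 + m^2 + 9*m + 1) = m^3 - 2*m^2 - 7*m - 3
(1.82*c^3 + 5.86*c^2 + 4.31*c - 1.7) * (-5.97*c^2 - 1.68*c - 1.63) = -10.8654*c^5 - 38.0418*c^4 - 38.5421*c^3 - 6.6436*c^2 - 4.1693*c + 2.771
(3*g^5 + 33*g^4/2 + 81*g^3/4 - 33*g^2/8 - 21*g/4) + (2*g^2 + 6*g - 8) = 3*g^5 + 33*g^4/2 + 81*g^3/4 - 17*g^2/8 + 3*g/4 - 8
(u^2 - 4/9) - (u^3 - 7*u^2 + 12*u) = -u^3 + 8*u^2 - 12*u - 4/9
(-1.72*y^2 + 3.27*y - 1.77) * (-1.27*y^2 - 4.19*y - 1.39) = 2.1844*y^4 + 3.0539*y^3 - 9.0626*y^2 + 2.871*y + 2.4603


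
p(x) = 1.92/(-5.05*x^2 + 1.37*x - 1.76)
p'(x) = 1.92*(10.1*x - 1.37)/(-5.05*x^2 + 1.37*x - 1.76)^2 = (19.392*x - 2.6304)/(5.05*x^2 - 1.37*x + 1.76)^2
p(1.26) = -0.24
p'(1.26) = 0.34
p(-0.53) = -0.49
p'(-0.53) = -0.85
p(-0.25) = -0.79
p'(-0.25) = -1.28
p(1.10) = -0.30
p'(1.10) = 0.46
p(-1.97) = -0.08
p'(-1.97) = -0.07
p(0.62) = -0.67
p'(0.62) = 1.15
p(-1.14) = -0.19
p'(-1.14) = -0.25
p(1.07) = -0.32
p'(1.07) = 0.49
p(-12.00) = -0.00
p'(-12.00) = -0.00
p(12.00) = -0.00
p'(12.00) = 0.00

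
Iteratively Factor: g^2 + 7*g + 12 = (g + 4)*(g + 3)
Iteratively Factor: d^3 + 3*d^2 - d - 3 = (d + 3)*(d^2 - 1) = (d + 1)*(d + 3)*(d - 1)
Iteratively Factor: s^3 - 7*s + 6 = (s + 3)*(s^2 - 3*s + 2) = (s - 1)*(s + 3)*(s - 2)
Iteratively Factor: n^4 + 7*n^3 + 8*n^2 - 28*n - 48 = (n - 2)*(n^3 + 9*n^2 + 26*n + 24) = (n - 2)*(n + 2)*(n^2 + 7*n + 12) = (n - 2)*(n + 2)*(n + 4)*(n + 3)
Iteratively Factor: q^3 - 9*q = (q - 3)*(q^2 + 3*q) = (q - 3)*(q + 3)*(q)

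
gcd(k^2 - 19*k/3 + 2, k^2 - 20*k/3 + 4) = k - 6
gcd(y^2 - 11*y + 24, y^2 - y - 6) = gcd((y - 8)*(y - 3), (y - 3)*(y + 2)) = y - 3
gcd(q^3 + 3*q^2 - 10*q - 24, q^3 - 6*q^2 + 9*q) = q - 3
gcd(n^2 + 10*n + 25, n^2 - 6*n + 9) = 1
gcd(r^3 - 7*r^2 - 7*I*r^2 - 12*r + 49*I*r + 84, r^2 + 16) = r - 4*I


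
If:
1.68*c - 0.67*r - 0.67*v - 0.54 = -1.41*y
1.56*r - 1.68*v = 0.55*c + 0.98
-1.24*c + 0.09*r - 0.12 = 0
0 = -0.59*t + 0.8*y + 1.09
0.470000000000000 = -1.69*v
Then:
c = -0.07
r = 0.30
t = 2.50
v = -0.28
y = 0.48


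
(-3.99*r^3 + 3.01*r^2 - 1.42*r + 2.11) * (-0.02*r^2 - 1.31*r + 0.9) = 0.0798*r^5 + 5.1667*r^4 - 7.5057*r^3 + 4.527*r^2 - 4.0421*r + 1.899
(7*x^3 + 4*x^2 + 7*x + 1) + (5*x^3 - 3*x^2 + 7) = 12*x^3 + x^2 + 7*x + 8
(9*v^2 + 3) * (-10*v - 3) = -90*v^3 - 27*v^2 - 30*v - 9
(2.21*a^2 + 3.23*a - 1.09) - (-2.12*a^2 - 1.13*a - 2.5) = 4.33*a^2 + 4.36*a + 1.41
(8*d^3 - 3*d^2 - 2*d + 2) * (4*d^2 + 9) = 32*d^5 - 12*d^4 + 64*d^3 - 19*d^2 - 18*d + 18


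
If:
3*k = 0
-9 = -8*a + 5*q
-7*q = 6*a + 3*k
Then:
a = 63/86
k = 0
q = -27/43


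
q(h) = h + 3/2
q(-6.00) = -4.50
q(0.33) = 1.83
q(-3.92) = -2.42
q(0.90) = 2.40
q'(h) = 1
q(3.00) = 4.50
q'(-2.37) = 1.00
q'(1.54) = 1.00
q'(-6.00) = 1.00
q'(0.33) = 1.00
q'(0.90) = 1.00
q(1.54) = 3.04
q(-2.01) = -0.51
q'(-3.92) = 1.00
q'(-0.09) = 1.00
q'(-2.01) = 1.00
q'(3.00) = 1.00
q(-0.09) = 1.41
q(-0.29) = 1.21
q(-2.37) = -0.87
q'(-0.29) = 1.00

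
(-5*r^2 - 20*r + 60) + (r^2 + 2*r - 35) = -4*r^2 - 18*r + 25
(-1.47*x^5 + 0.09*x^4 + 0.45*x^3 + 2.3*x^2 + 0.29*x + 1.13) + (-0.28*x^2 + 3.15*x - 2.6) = -1.47*x^5 + 0.09*x^4 + 0.45*x^3 + 2.02*x^2 + 3.44*x - 1.47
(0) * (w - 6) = 0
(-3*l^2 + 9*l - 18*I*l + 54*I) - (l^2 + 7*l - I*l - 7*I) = -4*l^2 + 2*l - 17*I*l + 61*I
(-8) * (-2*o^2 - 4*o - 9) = 16*o^2 + 32*o + 72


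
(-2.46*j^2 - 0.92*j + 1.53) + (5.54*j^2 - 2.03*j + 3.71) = 3.08*j^2 - 2.95*j + 5.24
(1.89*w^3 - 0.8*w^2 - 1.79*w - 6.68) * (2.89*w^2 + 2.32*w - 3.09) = 5.4621*w^5 + 2.0728*w^4 - 12.8692*w^3 - 20.986*w^2 - 9.9665*w + 20.6412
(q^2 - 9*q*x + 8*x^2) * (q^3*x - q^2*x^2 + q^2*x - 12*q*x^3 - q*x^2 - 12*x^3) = q^5*x - 10*q^4*x^2 + q^4*x + 5*q^3*x^3 - 10*q^3*x^2 + 100*q^2*x^4 + 5*q^2*x^3 - 96*q*x^5 + 100*q*x^4 - 96*x^5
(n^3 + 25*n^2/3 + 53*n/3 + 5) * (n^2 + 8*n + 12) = n^5 + 49*n^4/3 + 289*n^3/3 + 739*n^2/3 + 252*n + 60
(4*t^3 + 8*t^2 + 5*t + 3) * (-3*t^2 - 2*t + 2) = -12*t^5 - 32*t^4 - 23*t^3 - 3*t^2 + 4*t + 6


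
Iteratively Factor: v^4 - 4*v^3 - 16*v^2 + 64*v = (v)*(v^3 - 4*v^2 - 16*v + 64) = v*(v + 4)*(v^2 - 8*v + 16) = v*(v - 4)*(v + 4)*(v - 4)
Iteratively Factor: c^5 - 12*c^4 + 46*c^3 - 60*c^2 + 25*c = (c - 5)*(c^4 - 7*c^3 + 11*c^2 - 5*c) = (c - 5)*(c - 1)*(c^3 - 6*c^2 + 5*c) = c*(c - 5)*(c - 1)*(c^2 - 6*c + 5) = c*(c - 5)^2*(c - 1)*(c - 1)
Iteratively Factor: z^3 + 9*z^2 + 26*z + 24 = (z + 3)*(z^2 + 6*z + 8) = (z + 3)*(z + 4)*(z + 2)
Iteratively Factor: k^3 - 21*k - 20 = (k - 5)*(k^2 + 5*k + 4) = (k - 5)*(k + 4)*(k + 1)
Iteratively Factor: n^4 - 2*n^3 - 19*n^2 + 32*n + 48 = (n + 4)*(n^3 - 6*n^2 + 5*n + 12) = (n - 3)*(n + 4)*(n^2 - 3*n - 4) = (n - 4)*(n - 3)*(n + 4)*(n + 1)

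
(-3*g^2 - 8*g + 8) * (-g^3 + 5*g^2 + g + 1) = 3*g^5 - 7*g^4 - 51*g^3 + 29*g^2 + 8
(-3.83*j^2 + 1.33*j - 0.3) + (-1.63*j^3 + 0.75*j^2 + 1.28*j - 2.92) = -1.63*j^3 - 3.08*j^2 + 2.61*j - 3.22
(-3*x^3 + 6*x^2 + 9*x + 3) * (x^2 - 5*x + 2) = -3*x^5 + 21*x^4 - 27*x^3 - 30*x^2 + 3*x + 6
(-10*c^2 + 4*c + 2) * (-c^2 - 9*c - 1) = 10*c^4 + 86*c^3 - 28*c^2 - 22*c - 2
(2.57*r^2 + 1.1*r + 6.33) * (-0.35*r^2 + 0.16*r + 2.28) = -0.8995*r^4 + 0.0262*r^3 + 3.8201*r^2 + 3.5208*r + 14.4324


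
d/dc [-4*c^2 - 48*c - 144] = -8*c - 48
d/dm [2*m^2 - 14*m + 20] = 4*m - 14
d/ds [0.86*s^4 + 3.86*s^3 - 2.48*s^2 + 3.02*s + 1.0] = 3.44*s^3 + 11.58*s^2 - 4.96*s + 3.02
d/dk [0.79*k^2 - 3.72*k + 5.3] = 1.58*k - 3.72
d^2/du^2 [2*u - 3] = 0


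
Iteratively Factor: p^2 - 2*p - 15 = (p - 5)*(p + 3)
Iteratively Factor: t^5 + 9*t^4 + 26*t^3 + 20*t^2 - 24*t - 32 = (t + 2)*(t^4 + 7*t^3 + 12*t^2 - 4*t - 16) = (t + 2)^2*(t^3 + 5*t^2 + 2*t - 8) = (t + 2)^3*(t^2 + 3*t - 4) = (t + 2)^3*(t + 4)*(t - 1)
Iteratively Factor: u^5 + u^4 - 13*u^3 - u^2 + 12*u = (u)*(u^4 + u^3 - 13*u^2 - u + 12) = u*(u + 1)*(u^3 - 13*u + 12) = u*(u + 1)*(u + 4)*(u^2 - 4*u + 3) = u*(u - 3)*(u + 1)*(u + 4)*(u - 1)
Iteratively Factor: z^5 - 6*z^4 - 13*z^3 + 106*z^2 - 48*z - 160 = (z + 1)*(z^4 - 7*z^3 - 6*z^2 + 112*z - 160) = (z - 2)*(z + 1)*(z^3 - 5*z^2 - 16*z + 80) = (z - 4)*(z - 2)*(z + 1)*(z^2 - z - 20) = (z - 5)*(z - 4)*(z - 2)*(z + 1)*(z + 4)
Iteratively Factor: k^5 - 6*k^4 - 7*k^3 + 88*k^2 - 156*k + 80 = (k - 1)*(k^4 - 5*k^3 - 12*k^2 + 76*k - 80) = (k - 2)*(k - 1)*(k^3 - 3*k^2 - 18*k + 40) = (k - 2)^2*(k - 1)*(k^2 - k - 20) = (k - 2)^2*(k - 1)*(k + 4)*(k - 5)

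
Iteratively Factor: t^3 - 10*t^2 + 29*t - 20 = (t - 5)*(t^2 - 5*t + 4) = (t - 5)*(t - 4)*(t - 1)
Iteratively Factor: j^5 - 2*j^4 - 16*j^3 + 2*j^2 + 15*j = (j - 5)*(j^4 + 3*j^3 - j^2 - 3*j) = (j - 5)*(j + 3)*(j^3 - j) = (j - 5)*(j + 1)*(j + 3)*(j^2 - j) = j*(j - 5)*(j + 1)*(j + 3)*(j - 1)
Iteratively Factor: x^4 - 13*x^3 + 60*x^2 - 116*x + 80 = (x - 2)*(x^3 - 11*x^2 + 38*x - 40) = (x - 2)^2*(x^2 - 9*x + 20) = (x - 4)*(x - 2)^2*(x - 5)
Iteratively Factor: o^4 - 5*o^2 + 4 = (o + 2)*(o^3 - 2*o^2 - o + 2) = (o - 1)*(o + 2)*(o^2 - o - 2) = (o - 2)*(o - 1)*(o + 2)*(o + 1)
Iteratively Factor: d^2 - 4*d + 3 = (d - 1)*(d - 3)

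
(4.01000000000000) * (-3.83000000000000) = -15.3583000000000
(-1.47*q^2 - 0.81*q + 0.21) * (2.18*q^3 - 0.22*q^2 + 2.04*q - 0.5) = -3.2046*q^5 - 1.4424*q^4 - 2.3628*q^3 - 0.9636*q^2 + 0.8334*q - 0.105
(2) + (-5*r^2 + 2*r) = -5*r^2 + 2*r + 2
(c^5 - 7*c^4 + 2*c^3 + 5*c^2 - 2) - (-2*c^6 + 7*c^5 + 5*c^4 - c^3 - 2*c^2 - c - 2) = 2*c^6 - 6*c^5 - 12*c^4 + 3*c^3 + 7*c^2 + c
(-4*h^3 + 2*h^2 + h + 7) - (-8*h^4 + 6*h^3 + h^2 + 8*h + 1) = 8*h^4 - 10*h^3 + h^2 - 7*h + 6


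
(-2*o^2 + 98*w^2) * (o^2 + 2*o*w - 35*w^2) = -2*o^4 - 4*o^3*w + 168*o^2*w^2 + 196*o*w^3 - 3430*w^4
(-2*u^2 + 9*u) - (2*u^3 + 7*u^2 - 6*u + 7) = -2*u^3 - 9*u^2 + 15*u - 7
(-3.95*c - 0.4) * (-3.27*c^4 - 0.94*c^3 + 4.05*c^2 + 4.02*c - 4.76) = 12.9165*c^5 + 5.021*c^4 - 15.6215*c^3 - 17.499*c^2 + 17.194*c + 1.904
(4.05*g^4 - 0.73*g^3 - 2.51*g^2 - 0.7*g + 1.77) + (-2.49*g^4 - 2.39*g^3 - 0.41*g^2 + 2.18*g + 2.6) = 1.56*g^4 - 3.12*g^3 - 2.92*g^2 + 1.48*g + 4.37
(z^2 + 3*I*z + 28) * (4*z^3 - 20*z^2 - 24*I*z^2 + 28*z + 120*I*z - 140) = 4*z^5 - 20*z^4 - 12*I*z^4 + 212*z^3 + 60*I*z^3 - 1060*z^2 - 588*I*z^2 + 784*z + 2940*I*z - 3920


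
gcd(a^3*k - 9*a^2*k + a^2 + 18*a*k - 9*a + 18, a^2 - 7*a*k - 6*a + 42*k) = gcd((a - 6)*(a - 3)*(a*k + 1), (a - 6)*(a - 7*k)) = a - 6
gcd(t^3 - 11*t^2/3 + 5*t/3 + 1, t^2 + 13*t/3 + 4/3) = t + 1/3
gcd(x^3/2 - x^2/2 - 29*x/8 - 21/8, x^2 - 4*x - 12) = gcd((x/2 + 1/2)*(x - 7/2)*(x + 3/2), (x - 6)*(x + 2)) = 1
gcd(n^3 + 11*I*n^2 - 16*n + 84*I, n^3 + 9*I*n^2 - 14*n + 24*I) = n + 6*I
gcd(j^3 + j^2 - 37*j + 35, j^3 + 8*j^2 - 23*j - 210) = j^2 + 2*j - 35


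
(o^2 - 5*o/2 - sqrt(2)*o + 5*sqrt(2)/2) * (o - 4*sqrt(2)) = o^3 - 5*sqrt(2)*o^2 - 5*o^2/2 + 8*o + 25*sqrt(2)*o/2 - 20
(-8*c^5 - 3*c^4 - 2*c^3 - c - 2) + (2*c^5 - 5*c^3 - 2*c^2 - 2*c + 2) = -6*c^5 - 3*c^4 - 7*c^3 - 2*c^2 - 3*c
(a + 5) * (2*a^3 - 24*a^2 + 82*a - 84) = 2*a^4 - 14*a^3 - 38*a^2 + 326*a - 420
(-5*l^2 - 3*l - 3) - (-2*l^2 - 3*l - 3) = -3*l^2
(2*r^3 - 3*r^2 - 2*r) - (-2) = 2*r^3 - 3*r^2 - 2*r + 2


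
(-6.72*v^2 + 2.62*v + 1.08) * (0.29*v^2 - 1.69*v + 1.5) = -1.9488*v^4 + 12.1166*v^3 - 14.1946*v^2 + 2.1048*v + 1.62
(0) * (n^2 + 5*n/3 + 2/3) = 0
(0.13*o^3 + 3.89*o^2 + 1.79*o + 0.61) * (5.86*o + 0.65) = 0.7618*o^4 + 22.8799*o^3 + 13.0179*o^2 + 4.7381*o + 0.3965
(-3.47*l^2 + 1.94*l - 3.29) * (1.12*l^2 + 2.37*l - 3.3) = -3.8864*l^4 - 6.0511*l^3 + 12.364*l^2 - 14.1993*l + 10.857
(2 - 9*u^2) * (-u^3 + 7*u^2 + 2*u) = 9*u^5 - 63*u^4 - 20*u^3 + 14*u^2 + 4*u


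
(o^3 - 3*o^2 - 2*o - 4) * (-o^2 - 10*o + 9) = -o^5 - 7*o^4 + 41*o^3 - 3*o^2 + 22*o - 36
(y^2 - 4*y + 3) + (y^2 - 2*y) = 2*y^2 - 6*y + 3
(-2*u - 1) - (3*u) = -5*u - 1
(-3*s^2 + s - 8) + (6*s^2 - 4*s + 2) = 3*s^2 - 3*s - 6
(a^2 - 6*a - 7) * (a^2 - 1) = a^4 - 6*a^3 - 8*a^2 + 6*a + 7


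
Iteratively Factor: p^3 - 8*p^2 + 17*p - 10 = (p - 2)*(p^2 - 6*p + 5) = (p - 5)*(p - 2)*(p - 1)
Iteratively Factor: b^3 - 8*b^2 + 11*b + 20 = (b - 5)*(b^2 - 3*b - 4) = (b - 5)*(b - 4)*(b + 1)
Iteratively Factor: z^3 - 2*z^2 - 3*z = (z)*(z^2 - 2*z - 3) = z*(z - 3)*(z + 1)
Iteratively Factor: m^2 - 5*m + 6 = (m - 3)*(m - 2)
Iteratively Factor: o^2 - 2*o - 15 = (o + 3)*(o - 5)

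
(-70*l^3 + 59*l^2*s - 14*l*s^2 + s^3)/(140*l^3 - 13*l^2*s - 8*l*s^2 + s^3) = (-2*l + s)/(4*l + s)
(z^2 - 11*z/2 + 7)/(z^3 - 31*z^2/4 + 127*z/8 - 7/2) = 4*(z - 2)/(4*z^2 - 17*z + 4)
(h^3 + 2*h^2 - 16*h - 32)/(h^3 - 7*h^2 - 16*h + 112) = (h + 2)/(h - 7)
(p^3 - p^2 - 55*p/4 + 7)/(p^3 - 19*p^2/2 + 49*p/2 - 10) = (p + 7/2)/(p - 5)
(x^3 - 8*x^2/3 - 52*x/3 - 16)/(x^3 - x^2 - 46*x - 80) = (x^2 - 14*x/3 - 8)/(x^2 - 3*x - 40)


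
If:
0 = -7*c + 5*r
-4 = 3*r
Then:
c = -20/21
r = -4/3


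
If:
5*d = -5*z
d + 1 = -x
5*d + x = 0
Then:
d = 1/4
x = -5/4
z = -1/4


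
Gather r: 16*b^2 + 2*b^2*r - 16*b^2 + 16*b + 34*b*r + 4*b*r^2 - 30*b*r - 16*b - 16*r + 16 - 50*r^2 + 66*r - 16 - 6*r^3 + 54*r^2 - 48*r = -6*r^3 + r^2*(4*b + 4) + r*(2*b^2 + 4*b + 2)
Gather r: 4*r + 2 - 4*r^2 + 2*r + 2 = -4*r^2 + 6*r + 4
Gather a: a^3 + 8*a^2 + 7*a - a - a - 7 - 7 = a^3 + 8*a^2 + 5*a - 14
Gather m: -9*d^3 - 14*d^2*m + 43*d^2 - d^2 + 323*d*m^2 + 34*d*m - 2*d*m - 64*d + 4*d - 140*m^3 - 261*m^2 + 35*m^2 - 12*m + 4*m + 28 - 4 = -9*d^3 + 42*d^2 - 60*d - 140*m^3 + m^2*(323*d - 226) + m*(-14*d^2 + 32*d - 8) + 24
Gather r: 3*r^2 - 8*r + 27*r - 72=3*r^2 + 19*r - 72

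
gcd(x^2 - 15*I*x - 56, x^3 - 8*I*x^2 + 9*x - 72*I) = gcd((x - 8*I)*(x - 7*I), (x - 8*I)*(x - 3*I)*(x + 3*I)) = x - 8*I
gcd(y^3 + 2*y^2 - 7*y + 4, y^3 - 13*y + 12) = y^2 + 3*y - 4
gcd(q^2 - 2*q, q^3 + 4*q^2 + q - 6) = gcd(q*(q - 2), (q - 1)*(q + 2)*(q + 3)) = 1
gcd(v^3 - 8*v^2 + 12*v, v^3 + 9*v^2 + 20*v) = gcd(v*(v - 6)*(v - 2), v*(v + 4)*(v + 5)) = v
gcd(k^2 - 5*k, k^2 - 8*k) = k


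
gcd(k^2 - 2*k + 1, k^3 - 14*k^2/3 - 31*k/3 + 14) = k - 1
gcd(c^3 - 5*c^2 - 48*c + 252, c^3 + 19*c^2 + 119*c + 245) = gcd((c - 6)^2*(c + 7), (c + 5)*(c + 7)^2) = c + 7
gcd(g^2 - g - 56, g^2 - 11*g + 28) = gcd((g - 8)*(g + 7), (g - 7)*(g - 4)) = 1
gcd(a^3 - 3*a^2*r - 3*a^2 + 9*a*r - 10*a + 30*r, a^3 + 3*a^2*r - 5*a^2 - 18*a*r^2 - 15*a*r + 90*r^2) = -a^2 + 3*a*r + 5*a - 15*r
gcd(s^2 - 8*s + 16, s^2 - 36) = 1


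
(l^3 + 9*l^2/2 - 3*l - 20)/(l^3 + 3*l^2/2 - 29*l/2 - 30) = (l^2 + 2*l - 8)/(l^2 - l - 12)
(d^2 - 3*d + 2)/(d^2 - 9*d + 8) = (d - 2)/(d - 8)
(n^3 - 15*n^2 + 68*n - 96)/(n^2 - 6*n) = (n^3 - 15*n^2 + 68*n - 96)/(n*(n - 6))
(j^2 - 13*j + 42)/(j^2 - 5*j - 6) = (j - 7)/(j + 1)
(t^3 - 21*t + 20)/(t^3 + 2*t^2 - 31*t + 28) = (t + 5)/(t + 7)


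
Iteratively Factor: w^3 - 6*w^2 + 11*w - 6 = (w - 3)*(w^2 - 3*w + 2) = (w - 3)*(w - 2)*(w - 1)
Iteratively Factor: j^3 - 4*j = (j + 2)*(j^2 - 2*j) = (j - 2)*(j + 2)*(j)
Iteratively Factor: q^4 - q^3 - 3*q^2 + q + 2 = (q + 1)*(q^3 - 2*q^2 - q + 2) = (q + 1)^2*(q^2 - 3*q + 2) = (q - 1)*(q + 1)^2*(q - 2)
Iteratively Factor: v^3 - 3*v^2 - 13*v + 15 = (v + 3)*(v^2 - 6*v + 5) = (v - 5)*(v + 3)*(v - 1)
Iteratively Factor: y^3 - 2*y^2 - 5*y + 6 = (y - 1)*(y^2 - y - 6) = (y - 1)*(y + 2)*(y - 3)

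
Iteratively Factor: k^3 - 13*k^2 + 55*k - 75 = (k - 3)*(k^2 - 10*k + 25) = (k - 5)*(k - 3)*(k - 5)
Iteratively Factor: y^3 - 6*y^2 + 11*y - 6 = (y - 2)*(y^2 - 4*y + 3) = (y - 3)*(y - 2)*(y - 1)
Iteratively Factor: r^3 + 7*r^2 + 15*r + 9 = (r + 3)*(r^2 + 4*r + 3) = (r + 3)^2*(r + 1)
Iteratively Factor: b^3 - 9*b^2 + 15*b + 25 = (b - 5)*(b^2 - 4*b - 5) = (b - 5)*(b + 1)*(b - 5)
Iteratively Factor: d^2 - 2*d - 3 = (d - 3)*(d + 1)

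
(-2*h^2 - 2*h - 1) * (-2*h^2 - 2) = 4*h^4 + 4*h^3 + 6*h^2 + 4*h + 2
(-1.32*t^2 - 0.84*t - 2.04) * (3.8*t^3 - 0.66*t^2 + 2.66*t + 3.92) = -5.016*t^5 - 2.3208*t^4 - 10.7088*t^3 - 6.0624*t^2 - 8.7192*t - 7.9968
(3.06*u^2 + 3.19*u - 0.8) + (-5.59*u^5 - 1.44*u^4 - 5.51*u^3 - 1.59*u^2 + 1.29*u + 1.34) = -5.59*u^5 - 1.44*u^4 - 5.51*u^3 + 1.47*u^2 + 4.48*u + 0.54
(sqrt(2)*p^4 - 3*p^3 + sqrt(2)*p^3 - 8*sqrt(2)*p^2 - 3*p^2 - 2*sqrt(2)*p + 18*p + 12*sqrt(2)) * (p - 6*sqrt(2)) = sqrt(2)*p^5 - 15*p^4 + sqrt(2)*p^4 - 15*p^3 + 10*sqrt(2)*p^3 + 16*sqrt(2)*p^2 + 114*p^2 - 96*sqrt(2)*p + 24*p - 144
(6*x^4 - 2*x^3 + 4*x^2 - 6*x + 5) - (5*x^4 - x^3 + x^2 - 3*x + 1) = x^4 - x^3 + 3*x^2 - 3*x + 4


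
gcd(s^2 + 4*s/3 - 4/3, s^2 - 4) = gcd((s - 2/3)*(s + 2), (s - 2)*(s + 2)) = s + 2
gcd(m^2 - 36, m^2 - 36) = m^2 - 36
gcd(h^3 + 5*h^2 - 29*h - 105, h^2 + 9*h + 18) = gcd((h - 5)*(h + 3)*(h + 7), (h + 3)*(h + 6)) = h + 3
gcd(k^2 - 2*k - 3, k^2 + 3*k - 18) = k - 3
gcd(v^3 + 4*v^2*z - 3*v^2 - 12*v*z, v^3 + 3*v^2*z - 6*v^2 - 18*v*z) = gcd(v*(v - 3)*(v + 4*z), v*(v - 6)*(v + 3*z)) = v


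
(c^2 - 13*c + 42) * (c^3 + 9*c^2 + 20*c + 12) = c^5 - 4*c^4 - 55*c^3 + 130*c^2 + 684*c + 504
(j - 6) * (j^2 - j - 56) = j^3 - 7*j^2 - 50*j + 336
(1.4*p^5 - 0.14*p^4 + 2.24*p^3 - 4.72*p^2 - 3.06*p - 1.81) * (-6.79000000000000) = -9.506*p^5 + 0.9506*p^4 - 15.2096*p^3 + 32.0488*p^2 + 20.7774*p + 12.2899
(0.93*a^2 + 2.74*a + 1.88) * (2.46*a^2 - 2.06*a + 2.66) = 2.2878*a^4 + 4.8246*a^3 + 1.4542*a^2 + 3.4156*a + 5.0008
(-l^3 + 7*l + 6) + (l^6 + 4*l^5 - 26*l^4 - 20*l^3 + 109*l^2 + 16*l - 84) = l^6 + 4*l^5 - 26*l^4 - 21*l^3 + 109*l^2 + 23*l - 78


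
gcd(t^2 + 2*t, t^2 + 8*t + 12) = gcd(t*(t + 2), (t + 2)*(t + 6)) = t + 2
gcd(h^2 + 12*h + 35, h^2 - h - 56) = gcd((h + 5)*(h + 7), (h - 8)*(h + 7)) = h + 7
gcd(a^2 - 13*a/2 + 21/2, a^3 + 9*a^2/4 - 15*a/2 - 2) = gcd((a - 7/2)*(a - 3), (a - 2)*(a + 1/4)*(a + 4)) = 1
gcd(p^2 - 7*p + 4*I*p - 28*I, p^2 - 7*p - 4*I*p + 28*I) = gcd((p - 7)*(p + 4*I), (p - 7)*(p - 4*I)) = p - 7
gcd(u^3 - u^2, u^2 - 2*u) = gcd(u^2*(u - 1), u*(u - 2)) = u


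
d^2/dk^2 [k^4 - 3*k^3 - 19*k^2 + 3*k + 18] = 12*k^2 - 18*k - 38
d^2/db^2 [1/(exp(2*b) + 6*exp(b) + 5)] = 2*(4*(exp(b) + 3)^2*exp(b) - (2*exp(b) + 3)*(exp(2*b) + 6*exp(b) + 5))*exp(b)/(exp(2*b) + 6*exp(b) + 5)^3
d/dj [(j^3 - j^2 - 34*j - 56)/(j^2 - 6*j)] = (j^4 - 12*j^3 + 40*j^2 + 112*j - 336)/(j^2*(j^2 - 12*j + 36))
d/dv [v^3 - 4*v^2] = v*(3*v - 8)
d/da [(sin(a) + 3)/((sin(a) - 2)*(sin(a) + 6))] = (-6*sin(a) + cos(a)^2 - 25)*cos(a)/((sin(a) - 2)^2*(sin(a) + 6)^2)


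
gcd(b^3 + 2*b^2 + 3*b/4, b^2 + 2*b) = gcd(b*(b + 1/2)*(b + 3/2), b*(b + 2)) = b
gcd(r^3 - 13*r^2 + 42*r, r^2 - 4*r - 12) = r - 6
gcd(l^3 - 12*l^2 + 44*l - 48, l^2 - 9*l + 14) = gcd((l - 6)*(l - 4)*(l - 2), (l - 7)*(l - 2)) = l - 2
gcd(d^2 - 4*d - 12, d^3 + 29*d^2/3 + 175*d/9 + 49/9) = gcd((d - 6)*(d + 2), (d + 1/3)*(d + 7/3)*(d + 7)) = 1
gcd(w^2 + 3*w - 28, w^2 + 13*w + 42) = w + 7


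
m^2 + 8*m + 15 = (m + 3)*(m + 5)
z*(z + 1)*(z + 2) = z^3 + 3*z^2 + 2*z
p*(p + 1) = p^2 + p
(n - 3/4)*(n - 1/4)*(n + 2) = n^3 + n^2 - 29*n/16 + 3/8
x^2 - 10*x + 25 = (x - 5)^2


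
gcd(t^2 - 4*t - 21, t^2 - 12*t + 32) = 1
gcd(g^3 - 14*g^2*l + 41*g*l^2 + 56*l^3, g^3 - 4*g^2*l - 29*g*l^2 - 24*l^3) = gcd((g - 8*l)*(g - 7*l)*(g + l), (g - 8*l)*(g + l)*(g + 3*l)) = g^2 - 7*g*l - 8*l^2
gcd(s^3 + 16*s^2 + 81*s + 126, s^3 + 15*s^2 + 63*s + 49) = s + 7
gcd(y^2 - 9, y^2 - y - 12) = y + 3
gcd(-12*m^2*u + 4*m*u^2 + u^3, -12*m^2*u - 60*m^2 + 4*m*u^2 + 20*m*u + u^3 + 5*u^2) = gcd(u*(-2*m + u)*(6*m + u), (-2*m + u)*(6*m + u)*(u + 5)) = -12*m^2 + 4*m*u + u^2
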